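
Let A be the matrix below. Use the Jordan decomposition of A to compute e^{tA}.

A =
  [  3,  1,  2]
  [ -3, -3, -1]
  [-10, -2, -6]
e^{tA} =
  [t^2*exp(-2*t) + 5*t*exp(-2*t) + exp(-2*t), t*exp(-2*t), t^2*exp(-2*t)/2 + 2*t*exp(-2*t)]
  [-t^2*exp(-2*t) - 3*t*exp(-2*t), -t*exp(-2*t) + exp(-2*t), -t^2*exp(-2*t)/2 - t*exp(-2*t)]
  [-2*t^2*exp(-2*t) - 10*t*exp(-2*t), -2*t*exp(-2*t), -t^2*exp(-2*t) - 4*t*exp(-2*t) + exp(-2*t)]

Strategy: write A = P · J · P⁻¹ where J is a Jordan canonical form, so e^{tA} = P · e^{tJ} · P⁻¹, and e^{tJ} can be computed block-by-block.

A has Jordan form
J =
  [-2,  1,  0]
  [ 0, -2,  1]
  [ 0,  0, -2]
(up to reordering of blocks).

Per-block formulas:
  For a 3×3 Jordan block J_3(-2): exp(t · J_3(-2)) = e^(-2t)·(I + t·N + (t^2/2)·N^2), where N is the 3×3 nilpotent shift.

After assembling e^{tJ} and conjugating by P, we get:

e^{tA} =
  [t^2*exp(-2*t) + 5*t*exp(-2*t) + exp(-2*t), t*exp(-2*t), t^2*exp(-2*t)/2 + 2*t*exp(-2*t)]
  [-t^2*exp(-2*t) - 3*t*exp(-2*t), -t*exp(-2*t) + exp(-2*t), -t^2*exp(-2*t)/2 - t*exp(-2*t)]
  [-2*t^2*exp(-2*t) - 10*t*exp(-2*t), -2*t*exp(-2*t), -t^2*exp(-2*t) - 4*t*exp(-2*t) + exp(-2*t)]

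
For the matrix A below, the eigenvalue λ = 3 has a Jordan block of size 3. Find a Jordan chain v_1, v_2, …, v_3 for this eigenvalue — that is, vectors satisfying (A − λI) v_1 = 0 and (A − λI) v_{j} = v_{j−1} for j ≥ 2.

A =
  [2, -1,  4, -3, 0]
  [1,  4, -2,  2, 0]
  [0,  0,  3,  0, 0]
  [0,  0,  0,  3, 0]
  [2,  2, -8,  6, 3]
A Jordan chain for λ = 3 of length 3:
v_1 = (-2, 2, 0, 0, 4)ᵀ
v_2 = (4, -2, 0, 0, -8)ᵀ
v_3 = (0, 0, 1, 0, 0)ᵀ

Let N = A − (3)·I. We want v_3 with N^3 v_3 = 0 but N^2 v_3 ≠ 0; then v_{j-1} := N · v_j for j = 3, …, 2.

Pick v_3 = (0, 0, 1, 0, 0)ᵀ.
Then v_2 = N · v_3 = (4, -2, 0, 0, -8)ᵀ.
Then v_1 = N · v_2 = (-2, 2, 0, 0, 4)ᵀ.

Sanity check: (A − (3)·I) v_1 = (0, 0, 0, 0, 0)ᵀ = 0. ✓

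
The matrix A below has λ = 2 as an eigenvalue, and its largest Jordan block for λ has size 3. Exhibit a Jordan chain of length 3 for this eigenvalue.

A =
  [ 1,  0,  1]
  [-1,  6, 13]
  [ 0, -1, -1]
A Jordan chain for λ = 2 of length 3:
v_1 = (1, -3, 1)ᵀ
v_2 = (-1, -1, 0)ᵀ
v_3 = (1, 0, 0)ᵀ

Let N = A − (2)·I. We want v_3 with N^3 v_3 = 0 but N^2 v_3 ≠ 0; then v_{j-1} := N · v_j for j = 3, …, 2.

Pick v_3 = (1, 0, 0)ᵀ.
Then v_2 = N · v_3 = (-1, -1, 0)ᵀ.
Then v_1 = N · v_2 = (1, -3, 1)ᵀ.

Sanity check: (A − (2)·I) v_1 = (0, 0, 0)ᵀ = 0. ✓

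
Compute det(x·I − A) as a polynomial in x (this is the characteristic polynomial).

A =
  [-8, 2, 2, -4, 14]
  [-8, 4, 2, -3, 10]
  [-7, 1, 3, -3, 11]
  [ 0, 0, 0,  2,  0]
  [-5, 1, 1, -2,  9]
x^5 - 10*x^4 + 40*x^3 - 80*x^2 + 80*x - 32

Expanding det(x·I − A) (e.g. by cofactor expansion or by noting that A is similar to its Jordan form J, which has the same characteristic polynomial as A) gives
  χ_A(x) = x^5 - 10*x^4 + 40*x^3 - 80*x^2 + 80*x - 32
which factors as (x - 2)^5. The eigenvalues (with algebraic multiplicities) are λ = 2 with multiplicity 5.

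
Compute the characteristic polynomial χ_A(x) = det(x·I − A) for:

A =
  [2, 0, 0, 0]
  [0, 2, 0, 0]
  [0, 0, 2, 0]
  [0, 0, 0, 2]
x^4 - 8*x^3 + 24*x^2 - 32*x + 16

Expanding det(x·I − A) (e.g. by cofactor expansion or by noting that A is similar to its Jordan form J, which has the same characteristic polynomial as A) gives
  χ_A(x) = x^4 - 8*x^3 + 24*x^2 - 32*x + 16
which factors as (x - 2)^4. The eigenvalues (with algebraic multiplicities) are λ = 2 with multiplicity 4.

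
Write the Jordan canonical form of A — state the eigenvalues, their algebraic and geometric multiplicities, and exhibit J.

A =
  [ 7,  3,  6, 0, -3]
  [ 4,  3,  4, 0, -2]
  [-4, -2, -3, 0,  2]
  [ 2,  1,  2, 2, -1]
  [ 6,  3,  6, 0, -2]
J_1(1) ⊕ J_1(1) ⊕ J_1(1) ⊕ J_2(2)

The characteristic polynomial is
  det(x·I − A) = x^5 - 7*x^4 + 19*x^3 - 25*x^2 + 16*x - 4 = (x - 2)^2*(x - 1)^3

Eigenvalues and multiplicities (the geometric multiplicity of λ is n − rank(A − λI), which equals the number of Jordan blocks for λ):
  λ = 1: algebraic multiplicity = 3, geometric multiplicity = 3
  λ = 2: algebraic multiplicity = 2, geometric multiplicity = 1

Determining the block sizes for each eigenvalue:
  λ = 1: gm = am = 3, so every block has size 1 → block sizes [1, 1, 1]
  λ = 2: one block (gm = 1), so the single block has size am = 2 → block sizes [2]

Assembling the blocks gives a Jordan form
J =
  [1, 0, 0, 0, 0]
  [0, 1, 0, 0, 0]
  [0, 0, 1, 0, 0]
  [0, 0, 0, 2, 1]
  [0, 0, 0, 0, 2]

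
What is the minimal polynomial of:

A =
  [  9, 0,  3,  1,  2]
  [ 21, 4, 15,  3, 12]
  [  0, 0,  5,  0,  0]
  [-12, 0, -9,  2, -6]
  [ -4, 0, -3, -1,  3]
x^2 - 9*x + 20

The characteristic polynomial is χ_A(x) = (x - 5)^3*(x - 4)^2, so the eigenvalues are known. The minimal polynomial is
  m_A(x) = Π_λ (x − λ)^{k_λ}
where k_λ is the size of the *largest* Jordan block for λ (equivalently, the smallest k with (A − λI)^k v = 0 for every generalised eigenvector v of λ).

  λ = 4: largest Jordan block has size 1, contributing (x − 4)
  λ = 5: largest Jordan block has size 1, contributing (x − 5)

So m_A(x) = (x - 5)*(x - 4) = x^2 - 9*x + 20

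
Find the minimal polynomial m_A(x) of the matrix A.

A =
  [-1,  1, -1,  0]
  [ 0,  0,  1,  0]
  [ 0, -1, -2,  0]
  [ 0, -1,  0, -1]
x^3 + 3*x^2 + 3*x + 1

The characteristic polynomial is χ_A(x) = (x + 1)^4, so the eigenvalues are known. The minimal polynomial is
  m_A(x) = Π_λ (x − λ)^{k_λ}
where k_λ is the size of the *largest* Jordan block for λ (equivalently, the smallest k with (A − λI)^k v = 0 for every generalised eigenvector v of λ).

  λ = -1: largest Jordan block has size 3, contributing (x + 1)^3

So m_A(x) = (x + 1)^3 = x^3 + 3*x^2 + 3*x + 1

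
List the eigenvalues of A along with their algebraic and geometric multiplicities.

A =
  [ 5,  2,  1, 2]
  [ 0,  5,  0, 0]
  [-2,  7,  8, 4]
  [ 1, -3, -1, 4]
λ = 5: alg = 2, geom = 1; λ = 6: alg = 2, geom = 2

Step 1 — factor the characteristic polynomial to read off the algebraic multiplicities:
  χ_A(x) = (x - 6)^2*(x - 5)^2

Step 2 — compute geometric multiplicities via the rank-nullity identity g(λ) = n − rank(A − λI):
  rank(A − (5)·I) = 3, so dim ker(A − (5)·I) = n − 3 = 1
  rank(A − (6)·I) = 2, so dim ker(A − (6)·I) = n − 2 = 2

Summary:
  λ = 5: algebraic multiplicity = 2, geometric multiplicity = 1
  λ = 6: algebraic multiplicity = 2, geometric multiplicity = 2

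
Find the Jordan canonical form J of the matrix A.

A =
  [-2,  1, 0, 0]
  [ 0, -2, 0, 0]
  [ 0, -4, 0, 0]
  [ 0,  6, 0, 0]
J_2(-2) ⊕ J_1(0) ⊕ J_1(0)

The characteristic polynomial is
  det(x·I − A) = x^4 + 4*x^3 + 4*x^2 = x^2*(x + 2)^2

Eigenvalues and multiplicities (the geometric multiplicity of λ is n − rank(A − λI), which equals the number of Jordan blocks for λ):
  λ = -2: algebraic multiplicity = 2, geometric multiplicity = 1
  λ = 0: algebraic multiplicity = 2, geometric multiplicity = 2

Determining the block sizes for each eigenvalue:
  λ = -2: one block (gm = 1), so the single block has size am = 2 → block sizes [2]
  λ = 0: gm = am = 2, so every block has size 1 → block sizes [1, 1]

Assembling the blocks gives a Jordan form
J =
  [-2,  1, 0, 0]
  [ 0, -2, 0, 0]
  [ 0,  0, 0, 0]
  [ 0,  0, 0, 0]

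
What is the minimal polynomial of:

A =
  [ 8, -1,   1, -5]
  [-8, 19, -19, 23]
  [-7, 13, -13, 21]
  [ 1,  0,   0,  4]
x^4 - 18*x^3 + 108*x^2 - 216*x

The characteristic polynomial is χ_A(x) = x*(x - 6)^3, so the eigenvalues are known. The minimal polynomial is
  m_A(x) = Π_λ (x − λ)^{k_λ}
where k_λ is the size of the *largest* Jordan block for λ (equivalently, the smallest k with (A − λI)^k v = 0 for every generalised eigenvector v of λ).

  λ = 0: largest Jordan block has size 1, contributing (x − 0)
  λ = 6: largest Jordan block has size 3, contributing (x − 6)^3

So m_A(x) = x*(x - 6)^3 = x^4 - 18*x^3 + 108*x^2 - 216*x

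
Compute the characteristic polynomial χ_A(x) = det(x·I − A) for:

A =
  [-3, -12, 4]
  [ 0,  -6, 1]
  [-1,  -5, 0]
x^3 + 9*x^2 + 27*x + 27

Expanding det(x·I − A) (e.g. by cofactor expansion or by noting that A is similar to its Jordan form J, which has the same characteristic polynomial as A) gives
  χ_A(x) = x^3 + 9*x^2 + 27*x + 27
which factors as (x + 3)^3. The eigenvalues (with algebraic multiplicities) are λ = -3 with multiplicity 3.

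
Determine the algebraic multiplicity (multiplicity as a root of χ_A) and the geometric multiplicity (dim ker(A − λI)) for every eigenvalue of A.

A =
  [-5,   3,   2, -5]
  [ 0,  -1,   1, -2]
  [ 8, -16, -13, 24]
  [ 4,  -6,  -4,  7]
λ = -3: alg = 4, geom = 2

Step 1 — factor the characteristic polynomial to read off the algebraic multiplicities:
  χ_A(x) = (x + 3)^4

Step 2 — compute geometric multiplicities via the rank-nullity identity g(λ) = n − rank(A − λI):
  rank(A − (-3)·I) = 2, so dim ker(A − (-3)·I) = n − 2 = 2

Summary:
  λ = -3: algebraic multiplicity = 4, geometric multiplicity = 2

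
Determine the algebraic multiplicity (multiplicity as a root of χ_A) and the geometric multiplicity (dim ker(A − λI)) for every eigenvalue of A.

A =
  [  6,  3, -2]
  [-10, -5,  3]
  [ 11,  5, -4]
λ = -1: alg = 3, geom = 1

Step 1 — factor the characteristic polynomial to read off the algebraic multiplicities:
  χ_A(x) = (x + 1)^3

Step 2 — compute geometric multiplicities via the rank-nullity identity g(λ) = n − rank(A − λI):
  rank(A − (-1)·I) = 2, so dim ker(A − (-1)·I) = n − 2 = 1

Summary:
  λ = -1: algebraic multiplicity = 3, geometric multiplicity = 1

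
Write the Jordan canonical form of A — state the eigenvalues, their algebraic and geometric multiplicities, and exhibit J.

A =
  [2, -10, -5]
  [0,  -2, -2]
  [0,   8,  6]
J_2(2) ⊕ J_1(2)

The characteristic polynomial is
  det(x·I − A) = x^3 - 6*x^2 + 12*x - 8 = (x - 2)^3

Eigenvalues and multiplicities (the geometric multiplicity of λ is n − rank(A − λI), which equals the number of Jordan blocks for λ):
  λ = 2: algebraic multiplicity = 3, geometric multiplicity = 2

Determining the block sizes for each eigenvalue:
  λ = 2: 2 blocks summing to 3 forces exactly one block of size 2 and the rest size 1 → block sizes [2, 1]

Assembling the blocks gives a Jordan form
J =
  [2, 1, 0]
  [0, 2, 0]
  [0, 0, 2]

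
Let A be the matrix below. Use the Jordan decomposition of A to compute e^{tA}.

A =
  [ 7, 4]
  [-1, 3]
e^{tA} =
  [2*t*exp(5*t) + exp(5*t), 4*t*exp(5*t)]
  [-t*exp(5*t), -2*t*exp(5*t) + exp(5*t)]

Strategy: write A = P · J · P⁻¹ where J is a Jordan canonical form, so e^{tA} = P · e^{tJ} · P⁻¹, and e^{tJ} can be computed block-by-block.

A has Jordan form
J =
  [5, 1]
  [0, 5]
(up to reordering of blocks).

Per-block formulas:
  For a 2×2 Jordan block J_2(5): exp(t · J_2(5)) = e^(5t)·(I + t·N), where N is the 2×2 nilpotent shift.

After assembling e^{tJ} and conjugating by P, we get:

e^{tA} =
  [2*t*exp(5*t) + exp(5*t), 4*t*exp(5*t)]
  [-t*exp(5*t), -2*t*exp(5*t) + exp(5*t)]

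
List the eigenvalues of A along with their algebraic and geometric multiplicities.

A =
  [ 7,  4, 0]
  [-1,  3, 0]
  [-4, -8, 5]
λ = 5: alg = 3, geom = 2

Step 1 — factor the characteristic polynomial to read off the algebraic multiplicities:
  χ_A(x) = (x - 5)^3

Step 2 — compute geometric multiplicities via the rank-nullity identity g(λ) = n − rank(A − λI):
  rank(A − (5)·I) = 1, so dim ker(A − (5)·I) = n − 1 = 2

Summary:
  λ = 5: algebraic multiplicity = 3, geometric multiplicity = 2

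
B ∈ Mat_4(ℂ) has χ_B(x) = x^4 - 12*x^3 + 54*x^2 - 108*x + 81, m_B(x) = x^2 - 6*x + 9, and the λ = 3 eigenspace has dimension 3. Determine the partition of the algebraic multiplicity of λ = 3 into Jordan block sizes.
Block sizes for λ = 3: [2, 1, 1]

Step 1 — from the characteristic polynomial, algebraic multiplicity of λ = 3 is 4. From dim ker(B − (3)·I) = 3, there are exactly 3 Jordan blocks for λ = 3.
Step 2 — from the minimal polynomial, the factor (x − 3)^2 tells us the largest block for λ = 3 has size 2.
Step 3 — with total size 4, 3 blocks, and largest block 2, the block sizes (in nonincreasing order) are [2, 1, 1].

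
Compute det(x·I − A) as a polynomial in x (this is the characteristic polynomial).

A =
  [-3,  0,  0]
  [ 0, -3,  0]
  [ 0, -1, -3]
x^3 + 9*x^2 + 27*x + 27

Expanding det(x·I − A) (e.g. by cofactor expansion or by noting that A is similar to its Jordan form J, which has the same characteristic polynomial as A) gives
  χ_A(x) = x^3 + 9*x^2 + 27*x + 27
which factors as (x + 3)^3. The eigenvalues (with algebraic multiplicities) are λ = -3 with multiplicity 3.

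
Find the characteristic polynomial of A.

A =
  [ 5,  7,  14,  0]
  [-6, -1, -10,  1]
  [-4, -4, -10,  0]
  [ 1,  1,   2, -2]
x^4 + 8*x^3 + 24*x^2 + 32*x + 16

Expanding det(x·I − A) (e.g. by cofactor expansion or by noting that A is similar to its Jordan form J, which has the same characteristic polynomial as A) gives
  χ_A(x) = x^4 + 8*x^3 + 24*x^2 + 32*x + 16
which factors as (x + 2)^4. The eigenvalues (with algebraic multiplicities) are λ = -2 with multiplicity 4.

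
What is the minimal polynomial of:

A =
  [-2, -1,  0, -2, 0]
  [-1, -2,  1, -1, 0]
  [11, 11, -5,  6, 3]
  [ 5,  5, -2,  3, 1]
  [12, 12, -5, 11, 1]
x^3 + 3*x^2 + 3*x + 1

The characteristic polynomial is χ_A(x) = (x + 1)^5, so the eigenvalues are known. The minimal polynomial is
  m_A(x) = Π_λ (x − λ)^{k_λ}
where k_λ is the size of the *largest* Jordan block for λ (equivalently, the smallest k with (A − λI)^k v = 0 for every generalised eigenvector v of λ).

  λ = -1: largest Jordan block has size 3, contributing (x + 1)^3

So m_A(x) = (x + 1)^3 = x^3 + 3*x^2 + 3*x + 1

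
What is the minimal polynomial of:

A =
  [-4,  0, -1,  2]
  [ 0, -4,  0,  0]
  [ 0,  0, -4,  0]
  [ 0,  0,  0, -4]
x^2 + 8*x + 16

The characteristic polynomial is χ_A(x) = (x + 4)^4, so the eigenvalues are known. The minimal polynomial is
  m_A(x) = Π_λ (x − λ)^{k_λ}
where k_λ is the size of the *largest* Jordan block for λ (equivalently, the smallest k with (A − λI)^k v = 0 for every generalised eigenvector v of λ).

  λ = -4: largest Jordan block has size 2, contributing (x + 4)^2

So m_A(x) = (x + 4)^2 = x^2 + 8*x + 16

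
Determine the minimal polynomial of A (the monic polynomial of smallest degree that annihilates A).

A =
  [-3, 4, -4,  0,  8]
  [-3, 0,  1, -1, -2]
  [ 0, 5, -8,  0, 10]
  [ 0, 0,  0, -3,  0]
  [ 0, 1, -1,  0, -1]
x^3 + 9*x^2 + 27*x + 27

The characteristic polynomial is χ_A(x) = (x + 3)^5, so the eigenvalues are known. The minimal polynomial is
  m_A(x) = Π_λ (x − λ)^{k_λ}
where k_λ is the size of the *largest* Jordan block for λ (equivalently, the smallest k with (A − λI)^k v = 0 for every generalised eigenvector v of λ).

  λ = -3: largest Jordan block has size 3, contributing (x + 3)^3

So m_A(x) = (x + 3)^3 = x^3 + 9*x^2 + 27*x + 27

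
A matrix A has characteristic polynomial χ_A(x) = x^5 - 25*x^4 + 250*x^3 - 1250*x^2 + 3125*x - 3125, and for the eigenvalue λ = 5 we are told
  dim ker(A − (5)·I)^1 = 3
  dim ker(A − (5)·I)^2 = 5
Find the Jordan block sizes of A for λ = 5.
Block sizes for λ = 5: [2, 2, 1]

From the dimensions of kernels of powers, the number of Jordan blocks of size at least j is d_j − d_{j−1} where d_j = dim ker(N^j) (with d_0 = 0). Computing the differences gives [3, 2].
The number of blocks of size exactly k is (#blocks of size ≥ k) − (#blocks of size ≥ k + 1), so the partition is: 1 block(s) of size 1, 2 block(s) of size 2.
In nonincreasing order the block sizes are [2, 2, 1].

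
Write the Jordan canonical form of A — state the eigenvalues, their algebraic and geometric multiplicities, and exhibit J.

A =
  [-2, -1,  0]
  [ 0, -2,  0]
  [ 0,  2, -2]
J_2(-2) ⊕ J_1(-2)

The characteristic polynomial is
  det(x·I − A) = x^3 + 6*x^2 + 12*x + 8 = (x + 2)^3

Eigenvalues and multiplicities (the geometric multiplicity of λ is n − rank(A − λI), which equals the number of Jordan blocks for λ):
  λ = -2: algebraic multiplicity = 3, geometric multiplicity = 2

Determining the block sizes for each eigenvalue:
  λ = -2: 2 blocks summing to 3 forces exactly one block of size 2 and the rest size 1 → block sizes [2, 1]

Assembling the blocks gives a Jordan form
J =
  [-2,  1,  0]
  [ 0, -2,  0]
  [ 0,  0, -2]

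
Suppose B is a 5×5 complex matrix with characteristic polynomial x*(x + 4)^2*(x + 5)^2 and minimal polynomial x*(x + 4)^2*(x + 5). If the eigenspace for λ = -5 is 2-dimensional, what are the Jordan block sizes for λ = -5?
Block sizes for λ = -5: [1, 1]

Step 1 — from the characteristic polynomial, algebraic multiplicity of λ = -5 is 2. From dim ker(B − (-5)·I) = 2, there are exactly 2 Jordan blocks for λ = -5.
Step 2 — from the minimal polynomial, the factor (x + 5) tells us the largest block for λ = -5 has size 1.
Step 3 — with total size 2, 2 blocks, and largest block 1, the block sizes (in nonincreasing order) are [1, 1].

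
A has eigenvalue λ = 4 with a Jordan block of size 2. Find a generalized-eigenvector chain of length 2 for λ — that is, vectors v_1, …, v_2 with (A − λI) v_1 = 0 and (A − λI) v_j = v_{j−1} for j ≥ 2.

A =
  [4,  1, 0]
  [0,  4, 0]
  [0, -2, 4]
A Jordan chain for λ = 4 of length 2:
v_1 = (1, 0, -2)ᵀ
v_2 = (0, 1, 0)ᵀ

Let N = A − (4)·I. We want v_2 with N^2 v_2 = 0 but N^1 v_2 ≠ 0; then v_{j-1} := N · v_j for j = 2, …, 2.

Pick v_2 = (0, 1, 0)ᵀ.
Then v_1 = N · v_2 = (1, 0, -2)ᵀ.

Sanity check: (A − (4)·I) v_1 = (0, 0, 0)ᵀ = 0. ✓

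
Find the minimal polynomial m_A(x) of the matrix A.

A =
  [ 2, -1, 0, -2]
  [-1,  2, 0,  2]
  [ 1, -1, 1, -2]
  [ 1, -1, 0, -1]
x^2 - 2*x + 1

The characteristic polynomial is χ_A(x) = (x - 1)^4, so the eigenvalues are known. The minimal polynomial is
  m_A(x) = Π_λ (x − λ)^{k_λ}
where k_λ is the size of the *largest* Jordan block for λ (equivalently, the smallest k with (A − λI)^k v = 0 for every generalised eigenvector v of λ).

  λ = 1: largest Jordan block has size 2, contributing (x − 1)^2

So m_A(x) = (x - 1)^2 = x^2 - 2*x + 1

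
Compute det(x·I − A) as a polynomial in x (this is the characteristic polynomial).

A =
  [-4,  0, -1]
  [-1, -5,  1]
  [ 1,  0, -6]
x^3 + 15*x^2 + 75*x + 125

Expanding det(x·I − A) (e.g. by cofactor expansion or by noting that A is similar to its Jordan form J, which has the same characteristic polynomial as A) gives
  χ_A(x) = x^3 + 15*x^2 + 75*x + 125
which factors as (x + 5)^3. The eigenvalues (with algebraic multiplicities) are λ = -5 with multiplicity 3.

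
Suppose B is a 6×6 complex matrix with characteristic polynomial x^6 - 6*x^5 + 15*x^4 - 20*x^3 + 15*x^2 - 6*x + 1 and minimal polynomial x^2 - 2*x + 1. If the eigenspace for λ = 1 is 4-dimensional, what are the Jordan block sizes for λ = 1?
Block sizes for λ = 1: [2, 2, 1, 1]

Step 1 — from the characteristic polynomial, algebraic multiplicity of λ = 1 is 6. From dim ker(B − (1)·I) = 4, there are exactly 4 Jordan blocks for λ = 1.
Step 2 — from the minimal polynomial, the factor (x − 1)^2 tells us the largest block for λ = 1 has size 2.
Step 3 — with total size 6, 4 blocks, and largest block 2, the block sizes (in nonincreasing order) are [2, 2, 1, 1].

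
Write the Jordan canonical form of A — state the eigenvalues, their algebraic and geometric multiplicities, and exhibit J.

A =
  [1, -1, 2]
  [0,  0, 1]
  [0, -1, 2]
J_3(1)

The characteristic polynomial is
  det(x·I − A) = x^3 - 3*x^2 + 3*x - 1 = (x - 1)^3

Eigenvalues and multiplicities (the geometric multiplicity of λ is n − rank(A − λI), which equals the number of Jordan blocks for λ):
  λ = 1: algebraic multiplicity = 3, geometric multiplicity = 1

Determining the block sizes for each eigenvalue:
  λ = 1: one block (gm = 1), so the single block has size am = 3 → block sizes [3]

Assembling the blocks gives a Jordan form
J =
  [1, 1, 0]
  [0, 1, 1]
  [0, 0, 1]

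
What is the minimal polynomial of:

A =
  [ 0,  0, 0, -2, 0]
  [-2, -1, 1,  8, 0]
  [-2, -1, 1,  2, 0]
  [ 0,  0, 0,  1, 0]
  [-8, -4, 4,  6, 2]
x^4 - 3*x^3 + 2*x^2

The characteristic polynomial is χ_A(x) = x^3*(x - 2)*(x - 1), so the eigenvalues are known. The minimal polynomial is
  m_A(x) = Π_λ (x − λ)^{k_λ}
where k_λ is the size of the *largest* Jordan block for λ (equivalently, the smallest k with (A − λI)^k v = 0 for every generalised eigenvector v of λ).

  λ = 0: largest Jordan block has size 2, contributing (x − 0)^2
  λ = 1: largest Jordan block has size 1, contributing (x − 1)
  λ = 2: largest Jordan block has size 1, contributing (x − 2)

So m_A(x) = x^2*(x - 2)*(x - 1) = x^4 - 3*x^3 + 2*x^2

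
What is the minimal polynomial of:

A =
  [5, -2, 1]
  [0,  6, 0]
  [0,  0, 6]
x^2 - 11*x + 30

The characteristic polynomial is χ_A(x) = (x - 6)^2*(x - 5), so the eigenvalues are known. The minimal polynomial is
  m_A(x) = Π_λ (x − λ)^{k_λ}
where k_λ is the size of the *largest* Jordan block for λ (equivalently, the smallest k with (A − λI)^k v = 0 for every generalised eigenvector v of λ).

  λ = 5: largest Jordan block has size 1, contributing (x − 5)
  λ = 6: largest Jordan block has size 1, contributing (x − 6)

So m_A(x) = (x - 6)*(x - 5) = x^2 - 11*x + 30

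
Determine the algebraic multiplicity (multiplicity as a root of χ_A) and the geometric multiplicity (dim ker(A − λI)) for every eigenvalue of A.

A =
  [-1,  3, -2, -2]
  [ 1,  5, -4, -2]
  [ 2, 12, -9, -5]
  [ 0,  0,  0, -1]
λ = -2: alg = 2, geom = 1; λ = -1: alg = 2, geom = 1

Step 1 — factor the characteristic polynomial to read off the algebraic multiplicities:
  χ_A(x) = (x + 1)^2*(x + 2)^2

Step 2 — compute geometric multiplicities via the rank-nullity identity g(λ) = n − rank(A − λI):
  rank(A − (-2)·I) = 3, so dim ker(A − (-2)·I) = n − 3 = 1
  rank(A − (-1)·I) = 3, so dim ker(A − (-1)·I) = n − 3 = 1

Summary:
  λ = -2: algebraic multiplicity = 2, geometric multiplicity = 1
  λ = -1: algebraic multiplicity = 2, geometric multiplicity = 1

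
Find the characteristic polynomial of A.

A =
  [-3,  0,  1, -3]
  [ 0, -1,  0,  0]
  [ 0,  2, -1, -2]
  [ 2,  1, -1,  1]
x^4 + 4*x^3 + 6*x^2 + 4*x + 1

Expanding det(x·I − A) (e.g. by cofactor expansion or by noting that A is similar to its Jordan form J, which has the same characteristic polynomial as A) gives
  χ_A(x) = x^4 + 4*x^3 + 6*x^2 + 4*x + 1
which factors as (x + 1)^4. The eigenvalues (with algebraic multiplicities) are λ = -1 with multiplicity 4.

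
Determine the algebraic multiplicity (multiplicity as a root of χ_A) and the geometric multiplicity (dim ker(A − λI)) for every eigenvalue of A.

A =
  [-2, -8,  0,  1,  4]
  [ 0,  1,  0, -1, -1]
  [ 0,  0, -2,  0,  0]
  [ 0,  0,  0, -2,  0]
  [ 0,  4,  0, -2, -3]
λ = -2: alg = 3, geom = 2; λ = -1: alg = 2, geom = 1

Step 1 — factor the characteristic polynomial to read off the algebraic multiplicities:
  χ_A(x) = (x + 1)^2*(x + 2)^3

Step 2 — compute geometric multiplicities via the rank-nullity identity g(λ) = n − rank(A − λI):
  rank(A − (-2)·I) = 3, so dim ker(A − (-2)·I) = n − 3 = 2
  rank(A − (-1)·I) = 4, so dim ker(A − (-1)·I) = n − 4 = 1

Summary:
  λ = -2: algebraic multiplicity = 3, geometric multiplicity = 2
  λ = -1: algebraic multiplicity = 2, geometric multiplicity = 1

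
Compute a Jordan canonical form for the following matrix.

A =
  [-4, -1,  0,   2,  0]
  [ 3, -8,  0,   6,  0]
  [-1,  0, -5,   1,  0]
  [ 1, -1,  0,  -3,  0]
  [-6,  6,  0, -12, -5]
J_2(-5) ⊕ J_2(-5) ⊕ J_1(-5)

The characteristic polynomial is
  det(x·I − A) = x^5 + 25*x^4 + 250*x^3 + 1250*x^2 + 3125*x + 3125 = (x + 5)^5

Eigenvalues and multiplicities (the geometric multiplicity of λ is n − rank(A − λI), which equals the number of Jordan blocks for λ):
  λ = -5: algebraic multiplicity = 5, geometric multiplicity = 3

Determining the block sizes for each eigenvalue:
  λ = -5: with am = 5 and gm = 3, the partition is not yet determined (e.g. several partitions of 5 into 3 parts exist). Let N = A − (-5)·I. Computing rank(N^1) = 2, rank(N^2) = 0; the number of blocks of size ≥ j is rank(N^{j−1}) − rank(N^j), giving [3, 2]. So we have 2 block(s) of size 2, 1 block(s) of size 1 → block sizes [2, 2, 1]

Assembling the blocks gives a Jordan form
J =
  [-5,  1,  0,  0,  0]
  [ 0, -5,  0,  0,  0]
  [ 0,  0, -5,  1,  0]
  [ 0,  0,  0, -5,  0]
  [ 0,  0,  0,  0, -5]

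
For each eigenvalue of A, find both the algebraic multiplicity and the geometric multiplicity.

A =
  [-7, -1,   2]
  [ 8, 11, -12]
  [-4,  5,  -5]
λ = -3: alg = 2, geom = 1; λ = 5: alg = 1, geom = 1

Step 1 — factor the characteristic polynomial to read off the algebraic multiplicities:
  χ_A(x) = (x - 5)*(x + 3)^2

Step 2 — compute geometric multiplicities via the rank-nullity identity g(λ) = n − rank(A − λI):
  rank(A − (-3)·I) = 2, so dim ker(A − (-3)·I) = n − 2 = 1
  rank(A − (5)·I) = 2, so dim ker(A − (5)·I) = n − 2 = 1

Summary:
  λ = -3: algebraic multiplicity = 2, geometric multiplicity = 1
  λ = 5: algebraic multiplicity = 1, geometric multiplicity = 1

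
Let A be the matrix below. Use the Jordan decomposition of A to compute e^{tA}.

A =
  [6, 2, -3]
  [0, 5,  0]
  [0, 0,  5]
e^{tA} =
  [exp(6*t), 2*exp(6*t) - 2*exp(5*t), -3*exp(6*t) + 3*exp(5*t)]
  [0, exp(5*t), 0]
  [0, 0, exp(5*t)]

Strategy: write A = P · J · P⁻¹ where J is a Jordan canonical form, so e^{tA} = P · e^{tJ} · P⁻¹, and e^{tJ} can be computed block-by-block.

A has Jordan form
J =
  [5, 0, 0]
  [0, 5, 0]
  [0, 0, 6]
(up to reordering of blocks).

Per-block formulas:
  For a 1×1 block at λ = 5: exp(t · [5]) = [e^(5t)].
  For a 1×1 block at λ = 6: exp(t · [6]) = [e^(6t)].

After assembling e^{tJ} and conjugating by P, we get:

e^{tA} =
  [exp(6*t), 2*exp(6*t) - 2*exp(5*t), -3*exp(6*t) + 3*exp(5*t)]
  [0, exp(5*t), 0]
  [0, 0, exp(5*t)]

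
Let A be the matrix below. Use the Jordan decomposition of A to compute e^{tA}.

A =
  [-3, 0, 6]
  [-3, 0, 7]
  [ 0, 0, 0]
e^{tA} =
  [exp(-3*t), 0, 2 - 2*exp(-3*t)]
  [-1 + exp(-3*t), 1, t + 2 - 2*exp(-3*t)]
  [0, 0, 1]

Strategy: write A = P · J · P⁻¹ where J is a Jordan canonical form, so e^{tA} = P · e^{tJ} · P⁻¹, and e^{tJ} can be computed block-by-block.

A has Jordan form
J =
  [-3, 0, 0]
  [ 0, 0, 1]
  [ 0, 0, 0]
(up to reordering of blocks).

Per-block formulas:
  For a 1×1 block at λ = -3: exp(t · [-3]) = [e^(-3t)].
  For a 2×2 Jordan block J_2(0): exp(t · J_2(0)) = e^(0t)·(I + t·N), where N is the 2×2 nilpotent shift.

After assembling e^{tJ} and conjugating by P, we get:

e^{tA} =
  [exp(-3*t), 0, 2 - 2*exp(-3*t)]
  [-1 + exp(-3*t), 1, t + 2 - 2*exp(-3*t)]
  [0, 0, 1]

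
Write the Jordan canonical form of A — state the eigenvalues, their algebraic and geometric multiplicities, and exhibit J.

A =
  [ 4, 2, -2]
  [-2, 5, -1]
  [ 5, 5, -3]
J_3(2)

The characteristic polynomial is
  det(x·I − A) = x^3 - 6*x^2 + 12*x - 8 = (x - 2)^3

Eigenvalues and multiplicities (the geometric multiplicity of λ is n − rank(A − λI), which equals the number of Jordan blocks for λ):
  λ = 2: algebraic multiplicity = 3, geometric multiplicity = 1

Determining the block sizes for each eigenvalue:
  λ = 2: one block (gm = 1), so the single block has size am = 3 → block sizes [3]

Assembling the blocks gives a Jordan form
J =
  [2, 1, 0]
  [0, 2, 1]
  [0, 0, 2]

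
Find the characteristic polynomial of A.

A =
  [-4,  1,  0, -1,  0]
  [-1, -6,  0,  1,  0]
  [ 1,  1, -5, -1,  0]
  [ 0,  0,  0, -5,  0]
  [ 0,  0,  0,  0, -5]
x^5 + 25*x^4 + 250*x^3 + 1250*x^2 + 3125*x + 3125

Expanding det(x·I − A) (e.g. by cofactor expansion or by noting that A is similar to its Jordan form J, which has the same characteristic polynomial as A) gives
  χ_A(x) = x^5 + 25*x^4 + 250*x^3 + 1250*x^2 + 3125*x + 3125
which factors as (x + 5)^5. The eigenvalues (with algebraic multiplicities) are λ = -5 with multiplicity 5.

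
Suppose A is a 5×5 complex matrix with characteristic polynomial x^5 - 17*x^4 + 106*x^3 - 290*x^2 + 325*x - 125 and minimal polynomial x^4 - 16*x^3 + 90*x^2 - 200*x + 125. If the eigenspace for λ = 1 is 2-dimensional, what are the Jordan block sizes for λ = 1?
Block sizes for λ = 1: [1, 1]

Step 1 — from the characteristic polynomial, algebraic multiplicity of λ = 1 is 2. From dim ker(A − (1)·I) = 2, there are exactly 2 Jordan blocks for λ = 1.
Step 2 — from the minimal polynomial, the factor (x − 1) tells us the largest block for λ = 1 has size 1.
Step 3 — with total size 2, 2 blocks, and largest block 1, the block sizes (in nonincreasing order) are [1, 1].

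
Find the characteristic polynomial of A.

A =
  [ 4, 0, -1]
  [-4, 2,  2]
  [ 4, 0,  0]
x^3 - 6*x^2 + 12*x - 8

Expanding det(x·I − A) (e.g. by cofactor expansion or by noting that A is similar to its Jordan form J, which has the same characteristic polynomial as A) gives
  χ_A(x) = x^3 - 6*x^2 + 12*x - 8
which factors as (x - 2)^3. The eigenvalues (with algebraic multiplicities) are λ = 2 with multiplicity 3.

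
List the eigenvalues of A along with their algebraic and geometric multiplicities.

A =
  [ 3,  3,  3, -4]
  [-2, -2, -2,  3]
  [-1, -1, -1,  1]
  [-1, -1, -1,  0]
λ = 0: alg = 4, geom = 2

Step 1 — factor the characteristic polynomial to read off the algebraic multiplicities:
  χ_A(x) = x^4

Step 2 — compute geometric multiplicities via the rank-nullity identity g(λ) = n − rank(A − λI):
  rank(A − (0)·I) = 2, so dim ker(A − (0)·I) = n − 2 = 2

Summary:
  λ = 0: algebraic multiplicity = 4, geometric multiplicity = 2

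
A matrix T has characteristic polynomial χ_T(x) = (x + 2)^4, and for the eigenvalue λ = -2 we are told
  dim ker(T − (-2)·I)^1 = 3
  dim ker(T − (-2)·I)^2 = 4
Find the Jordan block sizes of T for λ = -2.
Block sizes for λ = -2: [2, 1, 1]

From the dimensions of kernels of powers, the number of Jordan blocks of size at least j is d_j − d_{j−1} where d_j = dim ker(N^j) (with d_0 = 0). Computing the differences gives [3, 1].
The number of blocks of size exactly k is (#blocks of size ≥ k) − (#blocks of size ≥ k + 1), so the partition is: 2 block(s) of size 1, 1 block(s) of size 2.
In nonincreasing order the block sizes are [2, 1, 1].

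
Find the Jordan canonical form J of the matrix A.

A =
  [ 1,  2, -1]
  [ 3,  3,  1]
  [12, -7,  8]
J_3(4)

The characteristic polynomial is
  det(x·I − A) = x^3 - 12*x^2 + 48*x - 64 = (x - 4)^3

Eigenvalues and multiplicities (the geometric multiplicity of λ is n − rank(A − λI), which equals the number of Jordan blocks for λ):
  λ = 4: algebraic multiplicity = 3, geometric multiplicity = 1

Determining the block sizes for each eigenvalue:
  λ = 4: one block (gm = 1), so the single block has size am = 3 → block sizes [3]

Assembling the blocks gives a Jordan form
J =
  [4, 1, 0]
  [0, 4, 1]
  [0, 0, 4]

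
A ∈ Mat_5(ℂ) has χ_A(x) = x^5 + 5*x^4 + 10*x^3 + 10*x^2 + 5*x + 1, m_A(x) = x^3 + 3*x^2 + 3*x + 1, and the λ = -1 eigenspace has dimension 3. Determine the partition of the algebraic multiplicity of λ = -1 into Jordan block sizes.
Block sizes for λ = -1: [3, 1, 1]

Step 1 — from the characteristic polynomial, algebraic multiplicity of λ = -1 is 5. From dim ker(A − (-1)·I) = 3, there are exactly 3 Jordan blocks for λ = -1.
Step 2 — from the minimal polynomial, the factor (x + 1)^3 tells us the largest block for λ = -1 has size 3.
Step 3 — with total size 5, 3 blocks, and largest block 3, the block sizes (in nonincreasing order) are [3, 1, 1].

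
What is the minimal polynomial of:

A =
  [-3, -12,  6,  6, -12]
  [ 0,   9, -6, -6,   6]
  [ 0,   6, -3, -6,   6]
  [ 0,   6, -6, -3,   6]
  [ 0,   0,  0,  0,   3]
x^2 - 9

The characteristic polynomial is χ_A(x) = (x - 3)^3*(x + 3)^2, so the eigenvalues are known. The minimal polynomial is
  m_A(x) = Π_λ (x − λ)^{k_λ}
where k_λ is the size of the *largest* Jordan block for λ (equivalently, the smallest k with (A − λI)^k v = 0 for every generalised eigenvector v of λ).

  λ = -3: largest Jordan block has size 1, contributing (x + 3)
  λ = 3: largest Jordan block has size 1, contributing (x − 3)

So m_A(x) = (x - 3)*(x + 3) = x^2 - 9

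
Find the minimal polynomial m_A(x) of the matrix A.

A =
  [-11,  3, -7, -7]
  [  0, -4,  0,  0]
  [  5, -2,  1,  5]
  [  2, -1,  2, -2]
x^2 + 8*x + 16

The characteristic polynomial is χ_A(x) = (x + 4)^4, so the eigenvalues are known. The minimal polynomial is
  m_A(x) = Π_λ (x − λ)^{k_λ}
where k_λ is the size of the *largest* Jordan block for λ (equivalently, the smallest k with (A − λI)^k v = 0 for every generalised eigenvector v of λ).

  λ = -4: largest Jordan block has size 2, contributing (x + 4)^2

So m_A(x) = (x + 4)^2 = x^2 + 8*x + 16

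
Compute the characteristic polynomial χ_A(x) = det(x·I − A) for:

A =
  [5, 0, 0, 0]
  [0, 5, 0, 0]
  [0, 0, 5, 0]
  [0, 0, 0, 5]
x^4 - 20*x^3 + 150*x^2 - 500*x + 625

Expanding det(x·I − A) (e.g. by cofactor expansion or by noting that A is similar to its Jordan form J, which has the same characteristic polynomial as A) gives
  χ_A(x) = x^4 - 20*x^3 + 150*x^2 - 500*x + 625
which factors as (x - 5)^4. The eigenvalues (with algebraic multiplicities) are λ = 5 with multiplicity 4.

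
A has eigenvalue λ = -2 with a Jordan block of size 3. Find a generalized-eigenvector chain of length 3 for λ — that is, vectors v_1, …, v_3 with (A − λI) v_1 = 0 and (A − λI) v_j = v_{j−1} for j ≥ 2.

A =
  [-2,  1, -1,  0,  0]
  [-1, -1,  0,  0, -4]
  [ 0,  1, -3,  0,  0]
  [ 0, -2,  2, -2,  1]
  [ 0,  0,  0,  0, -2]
A Jordan chain for λ = -2 of length 3:
v_1 = (-1, -1, -1, 2, 0)ᵀ
v_2 = (0, -1, 0, 0, 0)ᵀ
v_3 = (1, 0, 0, 0, 0)ᵀ

Let N = A − (-2)·I. We want v_3 with N^3 v_3 = 0 but N^2 v_3 ≠ 0; then v_{j-1} := N · v_j for j = 3, …, 2.

Pick v_3 = (1, 0, 0, 0, 0)ᵀ.
Then v_2 = N · v_3 = (0, -1, 0, 0, 0)ᵀ.
Then v_1 = N · v_2 = (-1, -1, -1, 2, 0)ᵀ.

Sanity check: (A − (-2)·I) v_1 = (0, 0, 0, 0, 0)ᵀ = 0. ✓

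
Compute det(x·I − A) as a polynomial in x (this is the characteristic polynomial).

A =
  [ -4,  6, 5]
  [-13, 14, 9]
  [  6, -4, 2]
x^3 - 12*x^2 + 48*x - 64

Expanding det(x·I − A) (e.g. by cofactor expansion or by noting that A is similar to its Jordan form J, which has the same characteristic polynomial as A) gives
  χ_A(x) = x^3 - 12*x^2 + 48*x - 64
which factors as (x - 4)^3. The eigenvalues (with algebraic multiplicities) are λ = 4 with multiplicity 3.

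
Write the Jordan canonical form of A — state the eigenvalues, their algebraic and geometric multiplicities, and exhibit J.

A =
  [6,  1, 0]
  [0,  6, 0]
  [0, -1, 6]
J_2(6) ⊕ J_1(6)

The characteristic polynomial is
  det(x·I − A) = x^3 - 18*x^2 + 108*x - 216 = (x - 6)^3

Eigenvalues and multiplicities (the geometric multiplicity of λ is n − rank(A − λI), which equals the number of Jordan blocks for λ):
  λ = 6: algebraic multiplicity = 3, geometric multiplicity = 2

Determining the block sizes for each eigenvalue:
  λ = 6: 2 blocks summing to 3 forces exactly one block of size 2 and the rest size 1 → block sizes [2, 1]

Assembling the blocks gives a Jordan form
J =
  [6, 1, 0]
  [0, 6, 0]
  [0, 0, 6]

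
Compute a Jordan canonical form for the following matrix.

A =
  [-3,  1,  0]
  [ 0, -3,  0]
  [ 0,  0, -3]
J_2(-3) ⊕ J_1(-3)

The characteristic polynomial is
  det(x·I − A) = x^3 + 9*x^2 + 27*x + 27 = (x + 3)^3

Eigenvalues and multiplicities (the geometric multiplicity of λ is n − rank(A − λI), which equals the number of Jordan blocks for λ):
  λ = -3: algebraic multiplicity = 3, geometric multiplicity = 2

Determining the block sizes for each eigenvalue:
  λ = -3: 2 blocks summing to 3 forces exactly one block of size 2 and the rest size 1 → block sizes [2, 1]

Assembling the blocks gives a Jordan form
J =
  [-3,  1,  0]
  [ 0, -3,  0]
  [ 0,  0, -3]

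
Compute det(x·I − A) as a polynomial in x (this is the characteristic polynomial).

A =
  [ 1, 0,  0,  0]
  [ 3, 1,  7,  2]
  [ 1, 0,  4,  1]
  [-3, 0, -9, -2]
x^4 - 4*x^3 + 6*x^2 - 4*x + 1

Expanding det(x·I − A) (e.g. by cofactor expansion or by noting that A is similar to its Jordan form J, which has the same characteristic polynomial as A) gives
  χ_A(x) = x^4 - 4*x^3 + 6*x^2 - 4*x + 1
which factors as (x - 1)^4. The eigenvalues (with algebraic multiplicities) are λ = 1 with multiplicity 4.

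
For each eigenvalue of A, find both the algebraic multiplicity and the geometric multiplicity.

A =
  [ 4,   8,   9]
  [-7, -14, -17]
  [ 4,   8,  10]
λ = 0: alg = 3, geom = 1

Step 1 — factor the characteristic polynomial to read off the algebraic multiplicities:
  χ_A(x) = x^3

Step 2 — compute geometric multiplicities via the rank-nullity identity g(λ) = n − rank(A − λI):
  rank(A − (0)·I) = 2, so dim ker(A − (0)·I) = n − 2 = 1

Summary:
  λ = 0: algebraic multiplicity = 3, geometric multiplicity = 1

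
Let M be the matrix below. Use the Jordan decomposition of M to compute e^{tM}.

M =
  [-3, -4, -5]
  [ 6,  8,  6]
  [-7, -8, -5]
e^{tM} =
  [t*exp(2*t) + exp(-4*t), 2*t*exp(2*t) - exp(2*t) + exp(-4*t), t*exp(2*t) - exp(2*t) + exp(-4*t)]
  [exp(2*t) - exp(-4*t), 2*exp(2*t) - exp(-4*t), exp(2*t) - exp(-4*t)]
  [-t*exp(2*t) - exp(2*t) + exp(-4*t), -2*t*exp(2*t) - exp(2*t) + exp(-4*t), -t*exp(2*t) + exp(-4*t)]

Strategy: write M = P · J · P⁻¹ where J is a Jordan canonical form, so e^{tM} = P · e^{tJ} · P⁻¹, and e^{tJ} can be computed block-by-block.

M has Jordan form
J =
  [-4, 0, 0]
  [ 0, 2, 1]
  [ 0, 0, 2]
(up to reordering of blocks).

Per-block formulas:
  For a 2×2 Jordan block J_2(2): exp(t · J_2(2)) = e^(2t)·(I + t·N), where N is the 2×2 nilpotent shift.
  For a 1×1 block at λ = -4: exp(t · [-4]) = [e^(-4t)].

After assembling e^{tJ} and conjugating by P, we get:

e^{tM} =
  [t*exp(2*t) + exp(-4*t), 2*t*exp(2*t) - exp(2*t) + exp(-4*t), t*exp(2*t) - exp(2*t) + exp(-4*t)]
  [exp(2*t) - exp(-4*t), 2*exp(2*t) - exp(-4*t), exp(2*t) - exp(-4*t)]
  [-t*exp(2*t) - exp(2*t) + exp(-4*t), -2*t*exp(2*t) - exp(2*t) + exp(-4*t), -t*exp(2*t) + exp(-4*t)]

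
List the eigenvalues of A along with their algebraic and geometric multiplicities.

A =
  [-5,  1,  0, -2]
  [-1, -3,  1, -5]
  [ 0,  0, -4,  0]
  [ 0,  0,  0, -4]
λ = -4: alg = 4, geom = 2

Step 1 — factor the characteristic polynomial to read off the algebraic multiplicities:
  χ_A(x) = (x + 4)^4

Step 2 — compute geometric multiplicities via the rank-nullity identity g(λ) = n − rank(A − λI):
  rank(A − (-4)·I) = 2, so dim ker(A − (-4)·I) = n − 2 = 2

Summary:
  λ = -4: algebraic multiplicity = 4, geometric multiplicity = 2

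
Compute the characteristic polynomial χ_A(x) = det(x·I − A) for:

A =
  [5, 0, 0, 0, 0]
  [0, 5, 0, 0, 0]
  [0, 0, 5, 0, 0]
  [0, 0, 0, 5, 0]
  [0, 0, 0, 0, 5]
x^5 - 25*x^4 + 250*x^3 - 1250*x^2 + 3125*x - 3125

Expanding det(x·I − A) (e.g. by cofactor expansion or by noting that A is similar to its Jordan form J, which has the same characteristic polynomial as A) gives
  χ_A(x) = x^5 - 25*x^4 + 250*x^3 - 1250*x^2 + 3125*x - 3125
which factors as (x - 5)^5. The eigenvalues (with algebraic multiplicities) are λ = 5 with multiplicity 5.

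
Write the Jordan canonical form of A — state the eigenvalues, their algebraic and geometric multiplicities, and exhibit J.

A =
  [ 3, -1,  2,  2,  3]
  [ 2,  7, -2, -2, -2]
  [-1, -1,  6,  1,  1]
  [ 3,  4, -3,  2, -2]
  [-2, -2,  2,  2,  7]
J_2(5) ⊕ J_2(5) ⊕ J_1(5)

The characteristic polynomial is
  det(x·I − A) = x^5 - 25*x^4 + 250*x^3 - 1250*x^2 + 3125*x - 3125 = (x - 5)^5

Eigenvalues and multiplicities (the geometric multiplicity of λ is n − rank(A − λI), which equals the number of Jordan blocks for λ):
  λ = 5: algebraic multiplicity = 5, geometric multiplicity = 3

Determining the block sizes for each eigenvalue:
  λ = 5: with am = 5 and gm = 3, the partition is not yet determined (e.g. several partitions of 5 into 3 parts exist). Let N = A − (5)·I. Computing rank(N^1) = 2, rank(N^2) = 0; the number of blocks of size ≥ j is rank(N^{j−1}) − rank(N^j), giving [3, 2]. So we have 2 block(s) of size 2, 1 block(s) of size 1 → block sizes [2, 2, 1]

Assembling the blocks gives a Jordan form
J =
  [5, 1, 0, 0, 0]
  [0, 5, 0, 0, 0]
  [0, 0, 5, 1, 0]
  [0, 0, 0, 5, 0]
  [0, 0, 0, 0, 5]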